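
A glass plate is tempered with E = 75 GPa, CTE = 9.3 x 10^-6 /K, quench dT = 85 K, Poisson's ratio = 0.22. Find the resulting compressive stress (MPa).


Tempering stress: sigma = E * alpha * dT / (1 - nu)
  E (MPa) = 75 * 1000 = 75000
  Numerator = 75000 * (9.3 x 10^-6) * 85 = 59.2875
  Denominator = 1 - 0.22 = 0.78
  sigma = 59.2875 / 0.78 = 76.0 MPa

76.0 MPa


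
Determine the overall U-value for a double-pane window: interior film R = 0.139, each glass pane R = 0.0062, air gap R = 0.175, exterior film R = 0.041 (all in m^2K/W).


Total thermal resistance (series):
  R_total = R_in + R_glass + R_air + R_glass + R_out
  R_total = 0.139 + 0.0062 + 0.175 + 0.0062 + 0.041 = 0.3674 m^2K/W
U-value = 1 / R_total = 1 / 0.3674 = 2.722 W/m^2K

2.722 W/m^2K


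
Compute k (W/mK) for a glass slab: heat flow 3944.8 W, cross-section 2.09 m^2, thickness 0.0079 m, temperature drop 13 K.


Fourier's law rearranged: k = Q * t / (A * dT)
  Numerator = 3944.8 * 0.0079 = 31.16392
  Denominator = 2.09 * 13 = 27.17
  k = 31.16392 / 27.17 = 1.147 W/mK

1.147 W/mK


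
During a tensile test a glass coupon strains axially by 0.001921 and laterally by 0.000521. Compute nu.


Poisson's ratio: nu = lateral strain / axial strain
  nu = 0.000521 / 0.001921 = 0.2712

0.2712


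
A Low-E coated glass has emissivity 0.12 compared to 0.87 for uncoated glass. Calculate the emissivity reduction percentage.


Percentage reduction = (1 - coated/uncoated) * 100
  Ratio = 0.12 / 0.87 = 0.1379
  Reduction = (1 - 0.1379) * 100 = 86.2%

86.2%


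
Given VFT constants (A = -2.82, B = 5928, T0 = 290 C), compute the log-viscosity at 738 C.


VFT equation: log(eta) = A + B / (T - T0)
  T - T0 = 738 - 290 = 448
  B / (T - T0) = 5928 / 448 = 13.232
  log(eta) = -2.82 + 13.232 = 10.412

10.412


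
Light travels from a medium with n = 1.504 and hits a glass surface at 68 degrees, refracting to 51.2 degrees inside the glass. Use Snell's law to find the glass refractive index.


Apply Snell's law: n1 * sin(theta1) = n2 * sin(theta2)
  n2 = n1 * sin(theta1) / sin(theta2)
  sin(68) = 0.927184
  sin(51.2) = 0.779338
  n2 = 1.504 * 0.927184 / 0.779338 = 1.7893

1.7893


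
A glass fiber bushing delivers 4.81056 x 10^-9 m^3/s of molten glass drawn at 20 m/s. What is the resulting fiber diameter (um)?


Cross-sectional area from continuity:
  A = Q / v = 4.81056 x 10^-9 / 20 = 2.40528 x 10^-10 m^2
Diameter from circular cross-section:
  d = sqrt(4A / pi) * 10^6 (m -> um)
  d = sqrt(4 * 2.40528 x 10^-10 / pi) * 10^6 = 17.5 um

17.5 um


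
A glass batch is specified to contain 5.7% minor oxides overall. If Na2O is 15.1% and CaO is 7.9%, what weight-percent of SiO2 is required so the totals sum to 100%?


Known pieces sum to 100%:
  SiO2 = 100 - (others + Na2O + CaO)
  SiO2 = 100 - (5.7 + 15.1 + 7.9) = 71.3%

71.3%


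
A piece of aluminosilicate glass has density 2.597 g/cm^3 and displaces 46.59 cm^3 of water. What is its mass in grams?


Rearrange rho = m / V:
  m = rho * V
  m = 2.597 * 46.59 = 120.994 g

120.994 g


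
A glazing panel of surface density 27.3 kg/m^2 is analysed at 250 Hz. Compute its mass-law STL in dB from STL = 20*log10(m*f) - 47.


Mass law: STL = 20 * log10(m * f) - 47
  m * f = 27.3 * 250 = 6825
  log10(6825) = 3.8341
  STL = 20 * 3.8341 - 47 = 76.682 - 47 = 29.7 dB

29.7 dB


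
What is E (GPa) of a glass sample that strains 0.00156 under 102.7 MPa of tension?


Young's modulus: E = stress / strain
  E = 102.7 MPa / 0.00156 = 65833.33 MPa
Convert to GPa: 65833.33 / 1000 = 65.83 GPa

65.83 GPa


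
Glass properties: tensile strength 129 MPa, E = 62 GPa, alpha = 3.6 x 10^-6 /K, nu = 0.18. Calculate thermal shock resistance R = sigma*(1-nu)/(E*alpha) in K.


Thermal shock resistance: R = sigma * (1 - nu) / (E * alpha)
  Numerator = 129 * (1 - 0.18) = 105.78
  Denominator = 62 * 1000 * (3.6 x 10^-6) = 0.2232
  R = 105.78 / 0.2232 = 473.9 K

473.9 K


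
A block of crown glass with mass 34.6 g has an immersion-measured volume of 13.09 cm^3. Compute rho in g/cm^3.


Use the definition of density:
  rho = mass / volume
  rho = 34.6 / 13.09 = 2.643 g/cm^3

2.643 g/cm^3


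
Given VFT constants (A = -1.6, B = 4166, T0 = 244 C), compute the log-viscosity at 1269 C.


VFT equation: log(eta) = A + B / (T - T0)
  T - T0 = 1269 - 244 = 1025
  B / (T - T0) = 4166 / 1025 = 4.064
  log(eta) = -1.6 + 4.064 = 2.464

2.464


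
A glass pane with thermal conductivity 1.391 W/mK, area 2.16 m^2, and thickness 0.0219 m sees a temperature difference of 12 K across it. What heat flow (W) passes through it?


Fourier's law: Q = k * A * dT / t
  Q = 1.391 * 2.16 * 12 / 0.0219
  Q = 36.05472 / 0.0219 = 1646.3 W

1646.3 W


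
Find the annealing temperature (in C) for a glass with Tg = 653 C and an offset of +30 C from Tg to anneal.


The annealing temperature is Tg plus the offset:
  T_anneal = 653 + 30 = 683 C

683 C


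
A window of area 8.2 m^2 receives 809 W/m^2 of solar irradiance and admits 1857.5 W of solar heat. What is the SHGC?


Rearrange Q = Area * SHGC * Irradiance:
  SHGC = Q / (Area * Irradiance)
  SHGC = 1857.5 / (8.2 * 809) = 0.28

0.28


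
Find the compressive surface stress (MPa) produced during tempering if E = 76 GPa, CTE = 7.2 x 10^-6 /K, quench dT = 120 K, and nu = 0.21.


Tempering stress: sigma = E * alpha * dT / (1 - nu)
  E (MPa) = 76 * 1000 = 76000
  Numerator = 76000 * (7.2 x 10^-6) * 120 = 65.664
  Denominator = 1 - 0.21 = 0.79
  sigma = 65.664 / 0.79 = 83.1 MPa

83.1 MPa


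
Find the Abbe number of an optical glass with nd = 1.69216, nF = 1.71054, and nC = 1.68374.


Abbe number formula: Vd = (nd - 1) / (nF - nC)
  nd - 1 = 1.69216 - 1 = 0.69216
  nF - nC = 1.71054 - 1.68374 = 0.0268
  Vd = 0.69216 / 0.0268 = 25.83

25.83


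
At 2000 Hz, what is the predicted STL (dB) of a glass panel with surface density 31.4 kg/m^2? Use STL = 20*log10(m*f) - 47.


Mass law: STL = 20 * log10(m * f) - 47
  m * f = 31.4 * 2000 = 62800
  log10(62800) = 4.79796
  STL = 20 * 4.79796 - 47 = 95.9592 - 47 = 49.0 dB

49.0 dB


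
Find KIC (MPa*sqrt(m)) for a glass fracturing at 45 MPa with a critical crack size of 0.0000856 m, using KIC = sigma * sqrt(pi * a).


Fracture toughness: KIC = sigma * sqrt(pi * a)
  pi * a = pi * 0.0000856 = 0.00026892
  sqrt(pi * a) = 0.016399
  KIC = 45 * 0.016399 = 0.738 MPa*sqrt(m)

0.738 MPa*sqrt(m)


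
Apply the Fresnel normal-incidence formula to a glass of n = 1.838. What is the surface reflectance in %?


Fresnel reflectance at normal incidence:
  R = ((n - 1)/(n + 1))^2
  (n - 1)/(n + 1) = (1.838 - 1)/(1.838 + 1) = 0.295278
  R = 0.295278^2 = 0.0871891
  R(%) = 0.0871891 * 100 = 8.719%

8.719%


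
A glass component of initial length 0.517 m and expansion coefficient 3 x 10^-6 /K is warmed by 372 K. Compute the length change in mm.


Thermal expansion formula: dL = alpha * L0 * dT
  dL = (3 x 10^-6) * 0.517 * 372 = 0.00057697 m
Convert to mm: 0.00057697 * 1000 = 0.577 mm

0.577 mm


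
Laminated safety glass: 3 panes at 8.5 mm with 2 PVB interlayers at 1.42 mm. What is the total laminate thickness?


Total thickness = glass contribution + PVB contribution
  Glass: 3 * 8.5 = 25.5 mm
  PVB: 2 * 1.42 = 2.84 mm
  Total = 25.5 + 2.84 = 28.34 mm

28.34 mm


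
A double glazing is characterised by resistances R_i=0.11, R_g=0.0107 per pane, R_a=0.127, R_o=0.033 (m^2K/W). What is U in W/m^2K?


Total thermal resistance (series):
  R_total = R_in + R_glass + R_air + R_glass + R_out
  R_total = 0.11 + 0.0107 + 0.127 + 0.0107 + 0.033 = 0.2914 m^2K/W
U-value = 1 / R_total = 1 / 0.2914 = 3.432 W/m^2K

3.432 W/m^2K


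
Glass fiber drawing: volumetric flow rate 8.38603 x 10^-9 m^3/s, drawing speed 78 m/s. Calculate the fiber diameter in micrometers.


Cross-sectional area from continuity:
  A = Q / v = 8.38603 x 10^-9 / 78 = 1.075132 x 10^-10 m^2
Diameter from circular cross-section:
  d = sqrt(4A / pi) * 10^6 (m -> um)
  d = sqrt(4 * 1.075132 x 10^-10 / pi) * 10^6 = 11.7 um

11.7 um


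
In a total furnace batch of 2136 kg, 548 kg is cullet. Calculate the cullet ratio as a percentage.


Cullet ratio = (cullet mass / total batch mass) * 100
  Ratio = 548 / 2136 * 100 = 25.66%

25.66%


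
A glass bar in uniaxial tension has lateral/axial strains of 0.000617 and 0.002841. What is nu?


Poisson's ratio: nu = lateral strain / axial strain
  nu = 0.000617 / 0.002841 = 0.2172

0.2172


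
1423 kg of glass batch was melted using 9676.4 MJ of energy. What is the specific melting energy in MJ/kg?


Rearrange E = m * s for s:
  s = E / m
  s = 9676.4 / 1423 = 6.8 MJ/kg

6.8 MJ/kg


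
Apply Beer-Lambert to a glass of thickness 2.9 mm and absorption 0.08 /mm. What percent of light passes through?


Beer-Lambert law: T = exp(-alpha * thickness)
  exponent = -0.08 * 2.9 = -0.232
  T = exp(-0.232) = 0.7929
  Percentage = 0.7929 * 100 = 79.29%

79.29%


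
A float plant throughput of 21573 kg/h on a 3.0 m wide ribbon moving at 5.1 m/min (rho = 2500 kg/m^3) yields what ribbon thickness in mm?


Ribbon cross-section from mass balance:
  Volume rate = throughput / density = 21573 / 2500 = 8.6292 m^3/h
  thickness = volume rate / (speed * 60 * width), i.e.
  thickness = throughput / (60 * speed * width * density) * 1000
  thickness = 21573 / (60 * 5.1 * 3.0 * 2500) * 1000 = 9.4 mm

9.4 mm


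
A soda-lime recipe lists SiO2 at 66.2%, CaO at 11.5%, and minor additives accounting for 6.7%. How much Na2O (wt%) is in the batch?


Pieces sum to 100%:
  Na2O = 100 - (SiO2 + CaO + others)
  Na2O = 100 - (66.2 + 11.5 + 6.7) = 15.6%

15.6%


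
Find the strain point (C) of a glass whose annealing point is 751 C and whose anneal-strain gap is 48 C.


Strain point = annealing point - difference:
  T_strain = 751 - 48 = 703 C

703 C


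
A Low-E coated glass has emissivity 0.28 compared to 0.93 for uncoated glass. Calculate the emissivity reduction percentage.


Percentage reduction = (1 - coated/uncoated) * 100
  Ratio = 0.28 / 0.93 = 0.3011
  Reduction = (1 - 0.3011) * 100 = 69.9%

69.9%


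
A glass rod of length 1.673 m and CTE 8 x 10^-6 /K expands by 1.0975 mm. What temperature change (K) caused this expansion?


Rearrange dL = alpha * L0 * dT for dT:
  dT = dL / (alpha * L0)
  dL (m) = 1.0975 / 1000 = 0.0010975
  dT = 0.0010975 / ((8 x 10^-6) * 1.673) = 82.0 K

82.0 K


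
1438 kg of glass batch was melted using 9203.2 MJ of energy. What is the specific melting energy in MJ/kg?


Rearrange E = m * s for s:
  s = E / m
  s = 9203.2 / 1438 = 6.4 MJ/kg

6.4 MJ/kg


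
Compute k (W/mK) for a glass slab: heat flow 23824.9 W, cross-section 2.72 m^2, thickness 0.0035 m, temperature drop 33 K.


Fourier's law rearranged: k = Q * t / (A * dT)
  Numerator = 23824.9 * 0.0035 = 83.38715
  Denominator = 2.72 * 33 = 89.76
  k = 83.38715 / 89.76 = 0.929 W/mK

0.929 W/mK


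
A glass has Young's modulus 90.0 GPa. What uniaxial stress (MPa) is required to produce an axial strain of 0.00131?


Rearrange E = sigma / epsilon:
  sigma = E * epsilon
  E (MPa) = 90.0 * 1000 = 90000
  sigma = 90000 * 0.00131 = 117.9 MPa

117.9 MPa


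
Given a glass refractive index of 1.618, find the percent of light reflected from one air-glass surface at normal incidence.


Fresnel reflectance at normal incidence:
  R = ((n - 1)/(n + 1))^2
  (n - 1)/(n + 1) = (1.618 - 1)/(1.618 + 1) = 0.236058
  R = 0.236058^2 = 0.0557234
  R(%) = 0.0557234 * 100 = 5.572%

5.572%


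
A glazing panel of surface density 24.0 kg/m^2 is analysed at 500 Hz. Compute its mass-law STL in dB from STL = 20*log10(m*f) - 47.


Mass law: STL = 20 * log10(m * f) - 47
  m * f = 24.0 * 500 = 12000
  log10(12000) = 4.07918
  STL = 20 * 4.07918 - 47 = 81.5836 - 47 = 34.6 dB

34.6 dB


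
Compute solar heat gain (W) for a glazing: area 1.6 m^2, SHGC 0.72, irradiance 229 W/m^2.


Solar heat gain: Q = Area * SHGC * Irradiance
  Q = 1.6 * 0.72 * 229 = 263.8 W

263.8 W


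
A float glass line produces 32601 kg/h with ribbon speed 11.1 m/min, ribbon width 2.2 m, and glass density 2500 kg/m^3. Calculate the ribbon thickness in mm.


Ribbon cross-section from mass balance:
  Volume rate = throughput / density = 32601 / 2500 = 13.0404 m^3/h
  thickness = volume rate / (speed * 60 * width), i.e.
  thickness = throughput / (60 * speed * width * density) * 1000
  thickness = 32601 / (60 * 11.1 * 2.2 * 2500) * 1000 = 8.9 mm

8.9 mm


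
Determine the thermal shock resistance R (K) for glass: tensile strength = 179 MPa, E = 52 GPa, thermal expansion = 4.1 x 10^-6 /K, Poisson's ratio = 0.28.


Thermal shock resistance: R = sigma * (1 - nu) / (E * alpha)
  Numerator = 179 * (1 - 0.28) = 128.88
  Denominator = 52 * 1000 * (4.1 x 10^-6) = 0.2132
  R = 128.88 / 0.2132 = 604.5 K

604.5 K


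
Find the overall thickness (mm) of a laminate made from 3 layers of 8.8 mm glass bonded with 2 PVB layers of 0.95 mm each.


Total thickness = glass contribution + PVB contribution
  Glass: 3 * 8.8 = 26.4 mm
  PVB: 2 * 0.95 = 1.9 mm
  Total = 26.4 + 1.9 = 28.3 mm

28.3 mm


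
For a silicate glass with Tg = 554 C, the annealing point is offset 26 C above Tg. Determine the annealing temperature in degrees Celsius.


The annealing temperature is Tg plus the offset:
  T_anneal = 554 + 26 = 580 C

580 C


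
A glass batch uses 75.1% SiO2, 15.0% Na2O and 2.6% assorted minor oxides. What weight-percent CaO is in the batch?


Pieces sum to 100%:
  CaO = 100 - (SiO2 + Na2O + others)
  CaO = 100 - (75.1 + 15.0 + 2.6) = 7.3%

7.3%


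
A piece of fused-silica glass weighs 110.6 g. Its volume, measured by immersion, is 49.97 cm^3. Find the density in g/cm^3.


Use the definition of density:
  rho = mass / volume
  rho = 110.6 / 49.97 = 2.213 g/cm^3

2.213 g/cm^3


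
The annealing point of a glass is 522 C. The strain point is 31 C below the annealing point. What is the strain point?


Strain point = annealing point - difference:
  T_strain = 522 - 31 = 491 C

491 C


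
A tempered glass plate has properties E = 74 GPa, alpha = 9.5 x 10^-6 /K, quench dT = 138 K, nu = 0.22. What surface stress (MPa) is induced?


Tempering stress: sigma = E * alpha * dT / (1 - nu)
  E (MPa) = 74 * 1000 = 74000
  Numerator = 74000 * (9.5 x 10^-6) * 138 = 97.014
  Denominator = 1 - 0.22 = 0.78
  sigma = 97.014 / 0.78 = 124.4 MPa

124.4 MPa


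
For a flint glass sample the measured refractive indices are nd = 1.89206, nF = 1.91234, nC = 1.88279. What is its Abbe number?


Abbe number formula: Vd = (nd - 1) / (nF - nC)
  nd - 1 = 1.89206 - 1 = 0.89206
  nF - nC = 1.91234 - 1.88279 = 0.02955
  Vd = 0.89206 / 0.02955 = 30.19

30.19


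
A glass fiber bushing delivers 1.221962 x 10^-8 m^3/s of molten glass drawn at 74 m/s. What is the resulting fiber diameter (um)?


Cross-sectional area from continuity:
  A = Q / v = 1.221962 x 10^-8 / 74 = 1.6513 x 10^-10 m^2
Diameter from circular cross-section:
  d = sqrt(4A / pi) * 10^6 (m -> um)
  d = sqrt(4 * 1.6513 x 10^-10 / pi) * 10^6 = 14.5 um

14.5 um


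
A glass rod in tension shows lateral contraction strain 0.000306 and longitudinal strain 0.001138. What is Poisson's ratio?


Poisson's ratio: nu = lateral strain / axial strain
  nu = 0.000306 / 0.001138 = 0.2689

0.2689


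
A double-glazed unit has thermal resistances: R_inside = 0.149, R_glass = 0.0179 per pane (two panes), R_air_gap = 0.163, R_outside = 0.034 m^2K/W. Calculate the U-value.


Total thermal resistance (series):
  R_total = R_in + R_glass + R_air + R_glass + R_out
  R_total = 0.149 + 0.0179 + 0.163 + 0.0179 + 0.034 = 0.3818 m^2K/W
U-value = 1 / R_total = 1 / 0.3818 = 2.619 W/m^2K

2.619 W/m^2K


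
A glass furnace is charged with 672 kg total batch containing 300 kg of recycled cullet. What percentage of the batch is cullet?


Cullet ratio = (cullet mass / total batch mass) * 100
  Ratio = 300 / 672 * 100 = 44.64%

44.64%


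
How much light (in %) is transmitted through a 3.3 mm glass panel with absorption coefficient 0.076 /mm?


Beer-Lambert law: T = exp(-alpha * thickness)
  exponent = -0.076 * 3.3 = -0.2508
  T = exp(-0.2508) = 0.7782
  Percentage = 0.7782 * 100 = 77.82%

77.82%


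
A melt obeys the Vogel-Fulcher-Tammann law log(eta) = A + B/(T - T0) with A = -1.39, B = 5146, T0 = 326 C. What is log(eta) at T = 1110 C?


VFT equation: log(eta) = A + B / (T - T0)
  T - T0 = 1110 - 326 = 784
  B / (T - T0) = 5146 / 784 = 6.564
  log(eta) = -1.39 + 6.564 = 5.174

5.174


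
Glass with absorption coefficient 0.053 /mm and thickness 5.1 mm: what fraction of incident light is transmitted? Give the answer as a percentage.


Beer-Lambert law: T = exp(-alpha * thickness)
  exponent = -0.053 * 5.1 = -0.2703
  T = exp(-0.2703) = 0.7632
  Percentage = 0.7632 * 100 = 76.32%

76.32%


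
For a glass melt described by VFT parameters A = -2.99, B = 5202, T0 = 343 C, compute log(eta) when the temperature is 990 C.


VFT equation: log(eta) = A + B / (T - T0)
  T - T0 = 990 - 343 = 647
  B / (T - T0) = 5202 / 647 = 8.04
  log(eta) = -2.99 + 8.04 = 5.05

5.05


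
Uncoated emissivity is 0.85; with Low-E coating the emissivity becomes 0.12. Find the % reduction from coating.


Percentage reduction = (1 - coated/uncoated) * 100
  Ratio = 0.12 / 0.85 = 0.1412
  Reduction = (1 - 0.1412) * 100 = 85.9%

85.9%


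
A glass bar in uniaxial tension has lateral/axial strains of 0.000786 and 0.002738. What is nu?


Poisson's ratio: nu = lateral strain / axial strain
  nu = 0.000786 / 0.002738 = 0.2871

0.2871


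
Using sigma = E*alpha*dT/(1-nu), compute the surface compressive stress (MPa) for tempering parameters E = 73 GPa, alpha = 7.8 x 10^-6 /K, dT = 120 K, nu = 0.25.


Tempering stress: sigma = E * alpha * dT / (1 - nu)
  E (MPa) = 73 * 1000 = 73000
  Numerator = 73000 * (7.8 x 10^-6) * 120 = 68.328
  Denominator = 1 - 0.25 = 0.75
  sigma = 68.328 / 0.75 = 91.1 MPa

91.1 MPa


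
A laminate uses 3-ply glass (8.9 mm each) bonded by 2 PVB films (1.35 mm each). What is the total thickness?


Total thickness = glass contribution + PVB contribution
  Glass: 3 * 8.9 = 26.7 mm
  PVB: 2 * 1.35 = 2.7 mm
  Total = 26.7 + 2.7 = 29.4 mm

29.4 mm


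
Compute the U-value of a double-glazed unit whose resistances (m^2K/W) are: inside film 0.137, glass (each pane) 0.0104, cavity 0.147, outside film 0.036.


Total thermal resistance (series):
  R_total = R_in + R_glass + R_air + R_glass + R_out
  R_total = 0.137 + 0.0104 + 0.147 + 0.0104 + 0.036 = 0.3408 m^2K/W
U-value = 1 / R_total = 1 / 0.3408 = 2.934 W/m^2K

2.934 W/m^2K


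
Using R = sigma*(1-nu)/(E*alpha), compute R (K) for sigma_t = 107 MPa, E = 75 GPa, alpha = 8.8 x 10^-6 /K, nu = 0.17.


Thermal shock resistance: R = sigma * (1 - nu) / (E * alpha)
  Numerator = 107 * (1 - 0.17) = 88.81
  Denominator = 75 * 1000 * (8.8 x 10^-6) = 0.66
  R = 88.81 / 0.66 = 134.6 K

134.6 K


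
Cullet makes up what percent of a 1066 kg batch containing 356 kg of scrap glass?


Cullet ratio = (cullet mass / total batch mass) * 100
  Ratio = 356 / 1066 * 100 = 33.4%

33.4%


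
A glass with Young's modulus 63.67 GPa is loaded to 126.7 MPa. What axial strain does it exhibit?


Rearrange E = sigma / epsilon:
  epsilon = sigma / E
  E (MPa) = 63.67 * 1000 = 63670
  epsilon = 126.7 / 63670 = 0.00199

0.00199


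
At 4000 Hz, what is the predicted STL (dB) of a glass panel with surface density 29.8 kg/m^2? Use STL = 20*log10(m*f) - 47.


Mass law: STL = 20 * log10(m * f) - 47
  m * f = 29.8 * 4000 = 119200
  log10(119200) = 5.07628
  STL = 20 * 5.07628 - 47 = 101.5256 - 47 = 54.5 dB

54.5 dB


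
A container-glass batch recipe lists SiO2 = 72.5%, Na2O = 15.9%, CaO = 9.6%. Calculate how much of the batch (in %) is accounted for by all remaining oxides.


Sum the three major oxides:
  SiO2 + Na2O + CaO = 72.5 + 15.9 + 9.6 = 98.0%
Subtract from 100%:
  Others = 100 - 98.0 = 2.0%

2.0%


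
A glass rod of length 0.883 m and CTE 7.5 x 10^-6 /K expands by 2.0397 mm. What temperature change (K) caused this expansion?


Rearrange dL = alpha * L0 * dT for dT:
  dT = dL / (alpha * L0)
  dL (m) = 2.0397 / 1000 = 0.0020397
  dT = 0.0020397 / ((7.5 x 10^-6) * 0.883) = 308.0 K

308.0 K


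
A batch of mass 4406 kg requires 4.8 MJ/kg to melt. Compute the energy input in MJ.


Total energy = mass * specific energy
  E = 4406 * 4.8 = 21148.8 MJ

21148.8 MJ


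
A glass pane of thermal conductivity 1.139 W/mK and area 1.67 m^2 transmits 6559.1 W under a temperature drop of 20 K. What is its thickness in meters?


Fourier's law: t = k * A * dT / Q
  t = 1.139 * 1.67 * 20 / 6559.1
  t = 38.0426 / 6559.1 = 0.0058 m

0.0058 m


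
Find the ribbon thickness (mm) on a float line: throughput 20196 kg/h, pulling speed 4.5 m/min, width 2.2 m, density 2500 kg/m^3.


Ribbon cross-section from mass balance:
  Volume rate = throughput / density = 20196 / 2500 = 8.0784 m^3/h
  thickness = volume rate / (speed * 60 * width), i.e.
  thickness = throughput / (60 * speed * width * density) * 1000
  thickness = 20196 / (60 * 4.5 * 2.2 * 2500) * 1000 = 13.6 mm

13.6 mm


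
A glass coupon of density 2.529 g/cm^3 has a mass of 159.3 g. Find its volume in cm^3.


Rearrange rho = m / V:
  V = m / rho
  V = 159.3 / 2.529 = 62.989 cm^3

62.989 cm^3


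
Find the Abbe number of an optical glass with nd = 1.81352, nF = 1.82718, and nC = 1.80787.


Abbe number formula: Vd = (nd - 1) / (nF - nC)
  nd - 1 = 1.81352 - 1 = 0.81352
  nF - nC = 1.82718 - 1.80787 = 0.01931
  Vd = 0.81352 / 0.01931 = 42.13

42.13


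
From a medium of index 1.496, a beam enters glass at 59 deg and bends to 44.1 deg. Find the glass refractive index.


Apply Snell's law: n1 * sin(theta1) = n2 * sin(theta2)
  n2 = n1 * sin(theta1) / sin(theta2)
  sin(59) = 0.857167
  sin(44.1) = 0.695913
  n2 = 1.496 * 0.857167 / 0.695913 = 1.8426

1.8426


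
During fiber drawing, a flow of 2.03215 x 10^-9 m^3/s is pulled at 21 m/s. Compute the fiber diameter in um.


Cross-sectional area from continuity:
  A = Q / v = 2.03215 x 10^-9 / 21 = 9.676905 x 10^-11 m^2
Diameter from circular cross-section:
  d = sqrt(4A / pi) * 10^6 (m -> um)
  d = sqrt(4 * 9.676905 x 10^-11 / pi) * 10^6 = 11.1 um

11.1 um


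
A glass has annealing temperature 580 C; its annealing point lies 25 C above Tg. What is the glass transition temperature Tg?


Rearrange T_anneal = Tg + offset for Tg:
  Tg = T_anneal - offset = 580 - 25 = 555 C

555 C


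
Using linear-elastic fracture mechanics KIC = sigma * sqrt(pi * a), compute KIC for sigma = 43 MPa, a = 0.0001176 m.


Fracture toughness: KIC = sigma * sqrt(pi * a)
  pi * a = pi * 0.0001176 = 0.000369451
  sqrt(pi * a) = 0.019221
  KIC = 43 * 0.019221 = 0.827 MPa*sqrt(m)

0.827 MPa*sqrt(m)


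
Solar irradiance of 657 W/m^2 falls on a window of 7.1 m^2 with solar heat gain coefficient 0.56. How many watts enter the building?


Solar heat gain: Q = Area * SHGC * Irradiance
  Q = 7.1 * 0.56 * 657 = 2612.2 W

2612.2 W


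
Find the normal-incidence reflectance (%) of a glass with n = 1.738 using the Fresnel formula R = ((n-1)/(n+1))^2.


Fresnel reflectance at normal incidence:
  R = ((n - 1)/(n + 1))^2
  (n - 1)/(n + 1) = (1.738 - 1)/(1.738 + 1) = 0.26954
  R = 0.26954^2 = 0.0726518
  R(%) = 0.0726518 * 100 = 7.265%

7.265%


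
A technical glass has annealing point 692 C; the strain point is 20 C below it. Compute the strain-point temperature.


Strain point = annealing point - difference:
  T_strain = 692 - 20 = 672 C

672 C


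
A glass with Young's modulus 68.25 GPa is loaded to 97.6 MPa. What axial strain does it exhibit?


Rearrange E = sigma / epsilon:
  epsilon = sigma / E
  E (MPa) = 68.25 * 1000 = 68250
  epsilon = 97.6 / 68250 = 0.00143

0.00143


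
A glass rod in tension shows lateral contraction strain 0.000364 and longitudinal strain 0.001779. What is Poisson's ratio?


Poisson's ratio: nu = lateral strain / axial strain
  nu = 0.000364 / 0.001779 = 0.2046

0.2046


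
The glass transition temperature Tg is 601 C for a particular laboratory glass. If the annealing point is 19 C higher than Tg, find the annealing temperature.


The annealing temperature is Tg plus the offset:
  T_anneal = 601 + 19 = 620 C

620 C


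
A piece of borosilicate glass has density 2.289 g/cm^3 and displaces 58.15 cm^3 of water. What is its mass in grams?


Rearrange rho = m / V:
  m = rho * V
  m = 2.289 * 58.15 = 133.105 g

133.105 g


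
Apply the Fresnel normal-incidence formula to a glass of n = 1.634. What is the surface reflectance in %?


Fresnel reflectance at normal incidence:
  R = ((n - 1)/(n + 1))^2
  (n - 1)/(n + 1) = (1.634 - 1)/(1.634 + 1) = 0.240699
  R = 0.240699^2 = 0.057936
  R(%) = 0.057936 * 100 = 5.794%

5.794%


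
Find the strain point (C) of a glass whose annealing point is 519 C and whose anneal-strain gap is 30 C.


Strain point = annealing point - difference:
  T_strain = 519 - 30 = 489 C

489 C


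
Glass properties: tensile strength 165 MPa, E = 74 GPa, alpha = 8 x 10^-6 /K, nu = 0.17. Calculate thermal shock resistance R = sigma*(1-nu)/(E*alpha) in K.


Thermal shock resistance: R = sigma * (1 - nu) / (E * alpha)
  Numerator = 165 * (1 - 0.17) = 136.95
  Denominator = 74 * 1000 * (8 x 10^-6) = 0.592
  R = 136.95 / 0.592 = 231.3 K

231.3 K


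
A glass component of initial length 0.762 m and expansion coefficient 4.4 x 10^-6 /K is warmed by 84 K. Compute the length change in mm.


Thermal expansion formula: dL = alpha * L0 * dT
  dL = (4.4 x 10^-6) * 0.762 * 84 = 0.00028164 m
Convert to mm: 0.00028164 * 1000 = 0.2816 mm

0.2816 mm


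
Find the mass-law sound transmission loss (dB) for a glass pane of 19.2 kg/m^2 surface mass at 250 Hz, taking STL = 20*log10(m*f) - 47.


Mass law: STL = 20 * log10(m * f) - 47
  m * f = 19.2 * 250 = 4800
  log10(4800) = 3.68124
  STL = 20 * 3.68124 - 47 = 73.6248 - 47 = 26.6 dB

26.6 dB


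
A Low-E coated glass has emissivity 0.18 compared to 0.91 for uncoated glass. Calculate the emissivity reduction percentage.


Percentage reduction = (1 - coated/uncoated) * 100
  Ratio = 0.18 / 0.91 = 0.1978
  Reduction = (1 - 0.1978) * 100 = 80.2%

80.2%


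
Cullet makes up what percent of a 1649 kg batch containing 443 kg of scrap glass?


Cullet ratio = (cullet mass / total batch mass) * 100
  Ratio = 443 / 1649 * 100 = 26.86%

26.86%


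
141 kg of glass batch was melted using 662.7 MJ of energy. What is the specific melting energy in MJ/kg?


Rearrange E = m * s for s:
  s = E / m
  s = 662.7 / 141 = 4.7 MJ/kg

4.7 MJ/kg


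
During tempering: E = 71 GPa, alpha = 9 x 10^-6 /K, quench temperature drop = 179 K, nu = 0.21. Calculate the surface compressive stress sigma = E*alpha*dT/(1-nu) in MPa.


Tempering stress: sigma = E * alpha * dT / (1 - nu)
  E (MPa) = 71 * 1000 = 71000
  Numerator = 71000 * (9 x 10^-6) * 179 = 114.381
  Denominator = 1 - 0.21 = 0.79
  sigma = 114.381 / 0.79 = 144.8 MPa

144.8 MPa


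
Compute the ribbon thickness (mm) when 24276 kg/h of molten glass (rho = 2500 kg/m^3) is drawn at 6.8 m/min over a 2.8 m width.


Ribbon cross-section from mass balance:
  Volume rate = throughput / density = 24276 / 2500 = 9.7104 m^3/h
  thickness = volume rate / (speed * 60 * width), i.e.
  thickness = throughput / (60 * speed * width * density) * 1000
  thickness = 24276 / (60 * 6.8 * 2.8 * 2500) * 1000 = 8.5 mm

8.5 mm


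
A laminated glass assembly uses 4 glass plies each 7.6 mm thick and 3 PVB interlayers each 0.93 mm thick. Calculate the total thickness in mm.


Total thickness = glass contribution + PVB contribution
  Glass: 4 * 7.6 = 30.4 mm
  PVB: 3 * 0.93 = 2.79 mm
  Total = 30.4 + 2.79 = 33.19 mm

33.19 mm


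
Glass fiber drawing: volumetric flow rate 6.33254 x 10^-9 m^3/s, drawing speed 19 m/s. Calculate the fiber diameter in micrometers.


Cross-sectional area from continuity:
  A = Q / v = 6.33254 x 10^-9 / 19 = 3.332916 x 10^-10 m^2
Diameter from circular cross-section:
  d = sqrt(4A / pi) * 10^6 (m -> um)
  d = sqrt(4 * 3.332916 x 10^-10 / pi) * 10^6 = 20.6 um

20.6 um


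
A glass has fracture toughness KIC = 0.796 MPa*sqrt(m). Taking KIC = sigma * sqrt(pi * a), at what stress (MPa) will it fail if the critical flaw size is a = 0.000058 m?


Rearrange KIC = sigma * sqrt(pi * a):
  sigma = KIC / sqrt(pi * a)
  sqrt(pi * 0.000058) = 0.013499
  sigma = 0.796 / 0.013499 = 58.97 MPa

58.97 MPa


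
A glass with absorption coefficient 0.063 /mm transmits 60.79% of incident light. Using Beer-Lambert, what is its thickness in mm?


Rearrange T = exp(-alpha * thickness):
  thickness = -ln(T) / alpha
  T = 60.79/100 = 0.6079
  ln(T) = -0.49774
  -ln(T) = 0.49774
  thickness = 0.49774 / 0.063 = 7.9 mm

7.9 mm


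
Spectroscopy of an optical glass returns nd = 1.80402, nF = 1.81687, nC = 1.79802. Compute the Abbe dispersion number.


Abbe number formula: Vd = (nd - 1) / (nF - nC)
  nd - 1 = 1.80402 - 1 = 0.80402
  nF - nC = 1.81687 - 1.79802 = 0.01885
  Vd = 0.80402 / 0.01885 = 42.65

42.65


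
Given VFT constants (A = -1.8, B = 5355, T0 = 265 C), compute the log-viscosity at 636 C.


VFT equation: log(eta) = A + B / (T - T0)
  T - T0 = 636 - 265 = 371
  B / (T - T0) = 5355 / 371 = 14.434
  log(eta) = -1.8 + 14.434 = 12.634

12.634


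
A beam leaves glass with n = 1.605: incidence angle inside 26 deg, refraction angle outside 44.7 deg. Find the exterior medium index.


Apply Snell's law: n1 * sin(theta1) = n2 * sin(theta2)
  n2 = n1 * sin(theta1) / sin(theta2)
  sin(26) = 0.438371
  sin(44.7) = 0.703395
  n2 = 1.605 * 0.438371 / 0.703395 = 1.0003

1.0003


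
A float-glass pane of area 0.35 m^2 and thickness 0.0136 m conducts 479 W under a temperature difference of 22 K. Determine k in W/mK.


Fourier's law rearranged: k = Q * t / (A * dT)
  Numerator = 479 * 0.0136 = 6.5144
  Denominator = 0.35 * 22 = 7.7
  k = 6.5144 / 7.7 = 0.846 W/mK

0.846 W/mK


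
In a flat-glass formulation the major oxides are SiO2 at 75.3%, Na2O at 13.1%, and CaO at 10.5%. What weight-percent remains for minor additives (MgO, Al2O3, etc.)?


Sum the three major oxides:
  SiO2 + Na2O + CaO = 75.3 + 13.1 + 10.5 = 98.9%
Subtract from 100%:
  Others = 100 - 98.9 = 1.1%

1.1%


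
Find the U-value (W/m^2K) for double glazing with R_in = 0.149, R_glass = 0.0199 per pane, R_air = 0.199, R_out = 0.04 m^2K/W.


Total thermal resistance (series):
  R_total = R_in + R_glass + R_air + R_glass + R_out
  R_total = 0.149 + 0.0199 + 0.199 + 0.0199 + 0.04 = 0.4278 m^2K/W
U-value = 1 / R_total = 1 / 0.4278 = 2.338 W/m^2K

2.338 W/m^2K


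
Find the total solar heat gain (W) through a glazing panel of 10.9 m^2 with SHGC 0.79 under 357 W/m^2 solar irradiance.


Solar heat gain: Q = Area * SHGC * Irradiance
  Q = 10.9 * 0.79 * 357 = 3074.1 W

3074.1 W


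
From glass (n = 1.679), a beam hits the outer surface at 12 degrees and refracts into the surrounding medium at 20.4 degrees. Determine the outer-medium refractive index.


Apply Snell's law: n1 * sin(theta1) = n2 * sin(theta2)
  n2 = n1 * sin(theta1) / sin(theta2)
  sin(12) = 0.207912
  sin(20.4) = 0.348572
  n2 = 1.679 * 0.207912 / 0.348572 = 1.0015

1.0015


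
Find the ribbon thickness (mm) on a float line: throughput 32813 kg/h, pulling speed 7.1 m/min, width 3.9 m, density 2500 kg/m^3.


Ribbon cross-section from mass balance:
  Volume rate = throughput / density = 32813 / 2500 = 13.1252 m^3/h
  thickness = volume rate / (speed * 60 * width), i.e.
  thickness = throughput / (60 * speed * width * density) * 1000
  thickness = 32813 / (60 * 7.1 * 3.9 * 2500) * 1000 = 7.9 mm

7.9 mm


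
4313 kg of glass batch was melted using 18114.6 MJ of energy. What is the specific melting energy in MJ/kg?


Rearrange E = m * s for s:
  s = E / m
  s = 18114.6 / 4313 = 4.2 MJ/kg

4.2 MJ/kg


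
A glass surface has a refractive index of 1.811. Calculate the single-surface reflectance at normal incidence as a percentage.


Fresnel reflectance at normal incidence:
  R = ((n - 1)/(n + 1))^2
  (n - 1)/(n + 1) = (1.811 - 1)/(1.811 + 1) = 0.288509
  R = 0.288509^2 = 0.0832374
  R(%) = 0.0832374 * 100 = 8.324%

8.324%


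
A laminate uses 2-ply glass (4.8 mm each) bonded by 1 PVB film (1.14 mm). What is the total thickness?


Total thickness = glass contribution + PVB contribution
  Glass: 2 * 4.8 = 9.6 mm
  PVB: 1 * 1.14 = 1.14 mm
  Total = 9.6 + 1.14 = 10.74 mm

10.74 mm


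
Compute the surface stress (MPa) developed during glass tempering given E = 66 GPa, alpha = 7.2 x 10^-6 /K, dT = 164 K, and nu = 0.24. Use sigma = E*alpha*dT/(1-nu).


Tempering stress: sigma = E * alpha * dT / (1 - nu)
  E (MPa) = 66 * 1000 = 66000
  Numerator = 66000 * (7.2 x 10^-6) * 164 = 77.9328
  Denominator = 1 - 0.24 = 0.76
  sigma = 77.9328 / 0.76 = 102.5 MPa

102.5 MPa


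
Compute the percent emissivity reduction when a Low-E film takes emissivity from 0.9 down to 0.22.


Percentage reduction = (1 - coated/uncoated) * 100
  Ratio = 0.22 / 0.9 = 0.2444
  Reduction = (1 - 0.2444) * 100 = 75.6%

75.6%


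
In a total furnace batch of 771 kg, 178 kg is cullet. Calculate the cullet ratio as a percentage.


Cullet ratio = (cullet mass / total batch mass) * 100
  Ratio = 178 / 771 * 100 = 23.09%

23.09%


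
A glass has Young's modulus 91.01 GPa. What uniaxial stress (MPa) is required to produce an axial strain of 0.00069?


Rearrange E = sigma / epsilon:
  sigma = E * epsilon
  E (MPa) = 91.01 * 1000 = 91010
  sigma = 91010 * 0.00069 = 62.8 MPa

62.8 MPa


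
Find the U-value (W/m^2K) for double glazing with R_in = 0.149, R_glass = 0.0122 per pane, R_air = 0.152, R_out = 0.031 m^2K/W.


Total thermal resistance (series):
  R_total = R_in + R_glass + R_air + R_glass + R_out
  R_total = 0.149 + 0.0122 + 0.152 + 0.0122 + 0.031 = 0.3564 m^2K/W
U-value = 1 / R_total = 1 / 0.3564 = 2.806 W/m^2K

2.806 W/m^2K


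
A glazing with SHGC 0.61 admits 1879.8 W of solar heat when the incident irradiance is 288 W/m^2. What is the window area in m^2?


Rearrange Q = Area * SHGC * Irradiance:
  Area = Q / (SHGC * Irradiance)
  Area = 1879.8 / (0.61 * 288) = 10.7 m^2

10.7 m^2


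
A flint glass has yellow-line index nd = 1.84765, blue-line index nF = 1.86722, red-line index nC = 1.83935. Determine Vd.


Abbe number formula: Vd = (nd - 1) / (nF - nC)
  nd - 1 = 1.84765 - 1 = 0.84765
  nF - nC = 1.86722 - 1.83935 = 0.02787
  Vd = 0.84765 / 0.02787 = 30.41

30.41


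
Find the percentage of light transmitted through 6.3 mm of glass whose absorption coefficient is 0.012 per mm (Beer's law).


Beer-Lambert law: T = exp(-alpha * thickness)
  exponent = -0.012 * 6.3 = -0.0756
  T = exp(-0.0756) = 0.9272
  Percentage = 0.9272 * 100 = 92.72%

92.72%


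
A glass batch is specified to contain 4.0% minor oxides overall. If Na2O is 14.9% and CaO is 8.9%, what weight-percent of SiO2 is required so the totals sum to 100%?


Known pieces sum to 100%:
  SiO2 = 100 - (others + Na2O + CaO)
  SiO2 = 100 - (4.0 + 14.9 + 8.9) = 72.2%

72.2%


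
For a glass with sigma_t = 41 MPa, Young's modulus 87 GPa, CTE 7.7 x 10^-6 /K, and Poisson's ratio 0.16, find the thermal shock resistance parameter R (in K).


Thermal shock resistance: R = sigma * (1 - nu) / (E * alpha)
  Numerator = 41 * (1 - 0.16) = 34.44
  Denominator = 87 * 1000 * (7.7 x 10^-6) = 0.6699
  R = 34.44 / 0.6699 = 51.4 K

51.4 K


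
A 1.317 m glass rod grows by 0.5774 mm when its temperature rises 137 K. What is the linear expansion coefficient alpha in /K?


Rearrange dL = alpha * L0 * dT for alpha:
  alpha = dL / (L0 * dT)
  alpha = (0.5774 / 1000) / (1.317 * 137) = 0.0000032 /K = 3.2 x 10^-6 /K

3.2 x 10^-6 /K


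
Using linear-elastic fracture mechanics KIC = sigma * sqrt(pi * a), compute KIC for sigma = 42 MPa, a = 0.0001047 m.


Fracture toughness: KIC = sigma * sqrt(pi * a)
  pi * a = pi * 0.0001047 = 0.000328925
  sqrt(pi * a) = 0.018136
  KIC = 42 * 0.018136 = 0.762 MPa*sqrt(m)

0.762 MPa*sqrt(m)


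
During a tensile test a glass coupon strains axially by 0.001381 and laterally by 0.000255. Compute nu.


Poisson's ratio: nu = lateral strain / axial strain
  nu = 0.000255 / 0.001381 = 0.1846

0.1846


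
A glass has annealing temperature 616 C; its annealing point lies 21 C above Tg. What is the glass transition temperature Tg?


Rearrange T_anneal = Tg + offset for Tg:
  Tg = T_anneal - offset = 616 - 21 = 595 C

595 C


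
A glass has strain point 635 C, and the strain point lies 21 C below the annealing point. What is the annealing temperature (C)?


T_anneal = T_strain + gap:
  T_anneal = 635 + 21 = 656 C

656 C


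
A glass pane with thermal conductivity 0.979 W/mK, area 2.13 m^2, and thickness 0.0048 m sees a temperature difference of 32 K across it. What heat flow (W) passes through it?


Fourier's law: Q = k * A * dT / t
  Q = 0.979 * 2.13 * 32 / 0.0048
  Q = 66.72864 / 0.0048 = 13901.8 W

13901.8 W


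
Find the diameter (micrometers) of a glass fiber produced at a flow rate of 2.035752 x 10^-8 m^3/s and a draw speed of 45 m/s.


Cross-sectional area from continuity:
  A = Q / v = 2.035752 x 10^-8 / 45 = 4.523893 x 10^-10 m^2
Diameter from circular cross-section:
  d = sqrt(4A / pi) * 10^6 (m -> um)
  d = sqrt(4 * 4.523893 x 10^-10 / pi) * 10^6 = 24.0 um

24.0 um


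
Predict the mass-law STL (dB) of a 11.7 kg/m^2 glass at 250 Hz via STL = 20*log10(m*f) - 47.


Mass law: STL = 20 * log10(m * f) - 47
  m * f = 11.7 * 250 = 2925
  log10(2925) = 3.46613
  STL = 20 * 3.46613 - 47 = 69.3226 - 47 = 22.3 dB

22.3 dB


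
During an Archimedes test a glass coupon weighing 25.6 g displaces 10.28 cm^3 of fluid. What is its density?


Use the definition of density:
  rho = mass / volume
  rho = 25.6 / 10.28 = 2.49 g/cm^3

2.49 g/cm^3


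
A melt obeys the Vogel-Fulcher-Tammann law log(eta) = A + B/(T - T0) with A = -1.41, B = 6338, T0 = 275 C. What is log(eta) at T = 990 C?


VFT equation: log(eta) = A + B / (T - T0)
  T - T0 = 990 - 275 = 715
  B / (T - T0) = 6338 / 715 = 8.864
  log(eta) = -1.41 + 8.864 = 7.454

7.454


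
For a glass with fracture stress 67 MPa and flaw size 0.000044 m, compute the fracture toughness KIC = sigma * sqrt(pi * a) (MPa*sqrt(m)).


Fracture toughness: KIC = sigma * sqrt(pi * a)
  pi * a = pi * 0.000044 = 0.00013823
  sqrt(pi * a) = 0.011757
  KIC = 67 * 0.011757 = 0.788 MPa*sqrt(m)

0.788 MPa*sqrt(m)


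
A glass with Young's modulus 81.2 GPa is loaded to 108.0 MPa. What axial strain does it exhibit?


Rearrange E = sigma / epsilon:
  epsilon = sigma / E
  E (MPa) = 81.2 * 1000 = 81200
  epsilon = 108.0 / 81200 = 0.00133

0.00133


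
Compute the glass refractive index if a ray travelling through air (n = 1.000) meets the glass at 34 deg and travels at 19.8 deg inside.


Apply Snell's law: n1 * sin(theta1) = n2 * sin(theta2)
  n2 = n1 * sin(theta1) / sin(theta2)
  sin(34) = 0.559193
  sin(19.8) = 0.338738
  n2 = 1.000 * 0.559193 / 0.338738 = 1.6508

1.6508


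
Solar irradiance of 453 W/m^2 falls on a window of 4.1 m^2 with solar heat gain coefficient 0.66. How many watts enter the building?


Solar heat gain: Q = Area * SHGC * Irradiance
  Q = 4.1 * 0.66 * 453 = 1225.8 W

1225.8 W


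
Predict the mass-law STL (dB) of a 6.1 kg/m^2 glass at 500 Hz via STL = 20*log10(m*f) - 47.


Mass law: STL = 20 * log10(m * f) - 47
  m * f = 6.1 * 500 = 3050
  log10(3050) = 3.4843
  STL = 20 * 3.4843 - 47 = 69.686 - 47 = 22.7 dB

22.7 dB


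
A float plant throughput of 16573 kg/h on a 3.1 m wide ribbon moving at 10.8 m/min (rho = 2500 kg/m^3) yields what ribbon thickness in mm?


Ribbon cross-section from mass balance:
  Volume rate = throughput / density = 16573 / 2500 = 6.6292 m^3/h
  thickness = volume rate / (speed * 60 * width), i.e.
  thickness = throughput / (60 * speed * width * density) * 1000
  thickness = 16573 / (60 * 10.8 * 3.1 * 2500) * 1000 = 3.3 mm

3.3 mm
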